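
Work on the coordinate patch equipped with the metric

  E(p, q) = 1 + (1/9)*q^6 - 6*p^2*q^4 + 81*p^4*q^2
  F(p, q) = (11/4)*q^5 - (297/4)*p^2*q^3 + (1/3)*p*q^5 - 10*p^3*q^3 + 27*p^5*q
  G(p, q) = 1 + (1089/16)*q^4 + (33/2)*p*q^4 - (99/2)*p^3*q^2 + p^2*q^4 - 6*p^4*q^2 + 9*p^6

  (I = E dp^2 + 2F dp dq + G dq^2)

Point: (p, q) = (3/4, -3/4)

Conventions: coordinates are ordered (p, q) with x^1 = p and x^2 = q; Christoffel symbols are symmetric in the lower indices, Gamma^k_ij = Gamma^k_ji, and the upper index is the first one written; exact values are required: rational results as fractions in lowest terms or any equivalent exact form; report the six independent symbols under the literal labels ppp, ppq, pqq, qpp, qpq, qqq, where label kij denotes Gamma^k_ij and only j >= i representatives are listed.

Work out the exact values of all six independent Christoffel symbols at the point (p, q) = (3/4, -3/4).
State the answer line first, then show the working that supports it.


Answer: Gamma_ppp = 151632/117901, Gamma_ppq = -67392/117901, Gamma_pqq = -202176/117901, Gamma_qpp = 157464/117901, Gamma_qpq = -69984/117901, Gamma_qqq = -209952/117901

E = 14713/1024, F = 28431/2048, G = 63145/4096 at the point
E_p = 9477/128, E_q = -1053/32, F_p = 11259/512, F_q = -8505/128, G_p = -2187/64, G_q = -6561/64
EG - F^2 = 117901/4096;  g^inv = (4096/117901) * [[63145/4096, -28431/2048], [-28431/2048, 14713/1024]]
first-kind symbols [ij,l] = (1/2)(d_i g_jl + d_j g_il - d_l g_ij): [pp,p] = E_p/2 = 9477/256, [pp,q] = F_p - E_q/2 = 19683/512, [pq,p] = E_q/2 = -1053/64, [pq,q] = G_p/2 = -2187/128, [qq,p] = F_q - G_p/2 = -3159/64, [qq,q] = G_q/2 = -6561/128
Gamma^p_ij = (G*[ij,p] - F*[ij,q])/(EG - F^2), Gamma^q_ij = (E*[ij,q] - F*[ij,p])/(EG - F^2)


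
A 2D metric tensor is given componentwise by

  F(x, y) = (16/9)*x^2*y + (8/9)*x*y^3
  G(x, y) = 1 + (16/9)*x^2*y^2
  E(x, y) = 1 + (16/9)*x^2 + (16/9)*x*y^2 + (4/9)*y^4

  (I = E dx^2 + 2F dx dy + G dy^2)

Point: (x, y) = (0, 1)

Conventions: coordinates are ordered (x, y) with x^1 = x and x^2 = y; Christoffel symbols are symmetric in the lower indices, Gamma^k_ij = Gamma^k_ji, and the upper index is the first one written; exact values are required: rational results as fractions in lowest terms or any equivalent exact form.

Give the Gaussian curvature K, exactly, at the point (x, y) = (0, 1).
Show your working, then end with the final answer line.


E = 13/9, F = 0, G = 1, EG - F^2 = 13/9 at the point
E_x = 16/9, E_y = 16/9, F_x = 8/9, F_y = 0, G_x = 0, G_y = 0
E_yy = 16/3, F_xy = 8/3, G_xx = 32/9
K follows from Brioschi's formula, (det M1 - det M2)/(EG - F^2)^2.
M1 = [[-E_yy/2 + F_xy - G_xx/2, E_x/2, F_x - E_y/2], [F_y - G_x/2, E, F], [G_y/2, F, G]] = [[-16/9, 8/9, 0], [0, 13/9, 0], [0, 0, 1]]; det M1 = -208/81
M2 = [[0, E_y/2, G_x/2], [E_y/2, E, F], [G_x/2, F, G]] = [[0, 8/9, 0], [8/9, 13/9, 0], [0, 0, 1]]; det M2 = -64/81
det M1 - det M2 = -16/9; K = -16/9 / (13/9)^2 = -144/169

Answer: K = -144/169


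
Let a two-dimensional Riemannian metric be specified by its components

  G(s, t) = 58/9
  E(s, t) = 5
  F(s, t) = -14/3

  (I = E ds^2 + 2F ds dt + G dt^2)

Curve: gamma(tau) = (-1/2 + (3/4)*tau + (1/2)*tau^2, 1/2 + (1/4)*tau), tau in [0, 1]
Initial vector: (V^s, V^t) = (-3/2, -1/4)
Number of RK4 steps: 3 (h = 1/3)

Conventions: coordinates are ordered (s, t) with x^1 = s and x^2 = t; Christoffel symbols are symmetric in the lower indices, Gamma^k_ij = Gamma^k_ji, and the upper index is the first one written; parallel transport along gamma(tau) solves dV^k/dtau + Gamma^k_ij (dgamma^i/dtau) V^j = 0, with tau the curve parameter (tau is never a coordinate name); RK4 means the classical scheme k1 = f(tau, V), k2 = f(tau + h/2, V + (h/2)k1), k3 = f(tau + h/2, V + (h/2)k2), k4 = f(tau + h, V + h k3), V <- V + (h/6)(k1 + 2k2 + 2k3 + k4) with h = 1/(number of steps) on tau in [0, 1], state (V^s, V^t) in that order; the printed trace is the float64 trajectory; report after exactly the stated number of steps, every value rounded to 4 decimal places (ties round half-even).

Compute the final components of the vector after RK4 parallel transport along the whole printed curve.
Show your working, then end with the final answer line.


gamma'(tau) = (3/4 + tau, 1/4); f(tau, V)^k = -Gamma^k_ij(gamma(tau)) gamma'^i(tau) V^j; h = 1/3; intermediate values shown to 6 dp
curve data and Christoffel symbols at the stage parameters:
  tau = 0.000000: gamma = (-0.500000, 0.500000), gamma' = (0.750000, 0.250000); Gamma_sss = 0.000000, Gamma_sst = 0.000000, Gamma_stt = 0.000000, Gamma_tss = 0.000000, Gamma_tst = 0.000000, Gamma_ttt = 0.000000
  tau = 0.166667: gamma = (-0.361111, 0.541667), gamma' = (0.916667, 0.250000); Gamma_sss = 0.000000, Gamma_sst = 0.000000, Gamma_stt = 0.000000, Gamma_tss = 0.000000, Gamma_tst = 0.000000, Gamma_ttt = 0.000000
  tau = 0.333333: gamma = (-0.194444, 0.583333), gamma' = (1.083333, 0.250000); Gamma_sss = 0.000000, Gamma_sst = 0.000000, Gamma_stt = 0.000000, Gamma_tss = 0.000000, Gamma_tst = 0.000000, Gamma_ttt = 0.000000
  tau = 0.500000: gamma = (0.000000, 0.625000), gamma' = (1.250000, 0.250000); Gamma_sss = 0.000000, Gamma_sst = 0.000000, Gamma_stt = 0.000000, Gamma_tss = 0.000000, Gamma_tst = 0.000000, Gamma_ttt = 0.000000
  tau = 0.666667: gamma = (0.222222, 0.666667), gamma' = (1.416667, 0.250000); Gamma_sss = 0.000000, Gamma_sst = 0.000000, Gamma_stt = 0.000000, Gamma_tss = 0.000000, Gamma_tst = 0.000000, Gamma_ttt = 0.000000
  tau = 0.833333: gamma = (0.472222, 0.708333), gamma' = (1.583333, 0.250000); Gamma_sss = 0.000000, Gamma_sst = 0.000000, Gamma_stt = 0.000000, Gamma_tss = 0.000000, Gamma_tst = 0.000000, Gamma_ttt = 0.000000
  tau = 1.000000: gamma = (0.750000, 0.750000), gamma' = (1.750000, 0.250000); Gamma_sss = 0.000000, Gamma_sst = 0.000000, Gamma_stt = 0.000000, Gamma_tss = 0.000000, Gamma_tst = 0.000000, Gamma_ttt = 0.000000
step 0: V^s = -1.5000, V^t = -0.2500
step 1: k1 = (0.000000, 0.000000), k2 = (0.000000, 0.000000), k3 = (0.000000, 0.000000), k4 = (0.000000, 0.000000); V <- V + (h/6)(k1 + 2k2 + 2k3 + k4): V^s = -1.5000, V^t = -0.2500
step 2: k1 = (0.000000, 0.000000), k2 = (0.000000, 0.000000), k3 = (0.000000, 0.000000), k4 = (0.000000, 0.000000); V <- V + (h/6)(k1 + 2k2 + 2k3 + k4): V^s = -1.5000, V^t = -0.2500
step 3: k1 = (0.000000, 0.000000), k2 = (0.000000, 0.000000), k3 = (0.000000, 0.000000), k4 = (0.000000, 0.000000); V <- V + (h/6)(k1 + 2k2 + 2k3 + k4): V^s = -1.5000, V^t = -0.2500

Answer: V^s = -1.5000, V^t = -0.2500


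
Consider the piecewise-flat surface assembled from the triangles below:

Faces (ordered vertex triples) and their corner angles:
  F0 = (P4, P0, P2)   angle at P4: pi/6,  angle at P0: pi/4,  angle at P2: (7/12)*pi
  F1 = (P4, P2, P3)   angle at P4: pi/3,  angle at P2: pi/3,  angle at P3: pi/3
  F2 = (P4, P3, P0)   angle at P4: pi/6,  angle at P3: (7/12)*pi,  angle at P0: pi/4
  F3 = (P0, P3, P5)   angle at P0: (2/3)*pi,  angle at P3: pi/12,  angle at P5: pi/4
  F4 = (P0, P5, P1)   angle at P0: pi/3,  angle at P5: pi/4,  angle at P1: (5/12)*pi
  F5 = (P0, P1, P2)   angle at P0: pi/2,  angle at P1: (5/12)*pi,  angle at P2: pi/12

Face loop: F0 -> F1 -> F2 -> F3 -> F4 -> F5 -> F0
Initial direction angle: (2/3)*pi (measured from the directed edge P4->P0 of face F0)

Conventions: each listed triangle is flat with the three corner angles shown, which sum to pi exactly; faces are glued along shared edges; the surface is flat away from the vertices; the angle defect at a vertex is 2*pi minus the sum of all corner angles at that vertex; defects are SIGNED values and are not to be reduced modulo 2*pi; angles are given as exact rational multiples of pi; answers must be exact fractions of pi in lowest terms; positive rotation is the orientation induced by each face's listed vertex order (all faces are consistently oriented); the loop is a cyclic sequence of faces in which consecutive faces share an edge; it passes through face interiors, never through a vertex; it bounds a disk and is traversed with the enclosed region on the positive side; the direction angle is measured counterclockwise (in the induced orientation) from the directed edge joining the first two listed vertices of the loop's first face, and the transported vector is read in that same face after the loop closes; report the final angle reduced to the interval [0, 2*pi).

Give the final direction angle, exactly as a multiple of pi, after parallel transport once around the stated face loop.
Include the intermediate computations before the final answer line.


enclosed vertex P0: corner angles sum to 2*pi, defect = 2*pi - 2*pi = 0
enclosed vertex P4: corner angles sum to (2/3)*pi, defect = 2*pi - (2/3)*pi = (4/3)*pi
adding the enclosed defects to the starting angle (mod 2*pi, induced orientation) gives the holonomy
final angle = (2/3)*pi + (4/3)*pi = 0 (mod 2*pi)

Answer: final direction angle = 0


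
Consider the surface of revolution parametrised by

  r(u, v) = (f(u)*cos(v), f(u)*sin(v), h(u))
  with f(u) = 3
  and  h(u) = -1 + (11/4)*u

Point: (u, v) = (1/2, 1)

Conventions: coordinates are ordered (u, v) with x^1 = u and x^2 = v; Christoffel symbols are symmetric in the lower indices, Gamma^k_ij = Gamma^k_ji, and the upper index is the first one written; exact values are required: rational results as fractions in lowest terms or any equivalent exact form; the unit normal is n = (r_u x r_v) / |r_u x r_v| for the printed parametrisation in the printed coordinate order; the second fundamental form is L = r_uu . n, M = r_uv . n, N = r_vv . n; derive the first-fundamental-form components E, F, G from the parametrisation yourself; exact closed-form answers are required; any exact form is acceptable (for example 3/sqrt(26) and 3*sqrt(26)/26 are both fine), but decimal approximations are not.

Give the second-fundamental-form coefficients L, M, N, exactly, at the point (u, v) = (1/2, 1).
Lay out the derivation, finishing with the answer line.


f = 3, f' = 0, f'' = 0, h' = 11/4, h'' = 0
E = 121/16, F = 0, G = 9; answer radicand W^2 = 121/16
unnormalised second-form numerators: l = 0, m = 0, n = 33/4; L = l/sqrt(121/16), and similarly M = m/sqrt(W^2), N = n/sqrt(W^2)

Answer: L = 0, M = 0, N = 3


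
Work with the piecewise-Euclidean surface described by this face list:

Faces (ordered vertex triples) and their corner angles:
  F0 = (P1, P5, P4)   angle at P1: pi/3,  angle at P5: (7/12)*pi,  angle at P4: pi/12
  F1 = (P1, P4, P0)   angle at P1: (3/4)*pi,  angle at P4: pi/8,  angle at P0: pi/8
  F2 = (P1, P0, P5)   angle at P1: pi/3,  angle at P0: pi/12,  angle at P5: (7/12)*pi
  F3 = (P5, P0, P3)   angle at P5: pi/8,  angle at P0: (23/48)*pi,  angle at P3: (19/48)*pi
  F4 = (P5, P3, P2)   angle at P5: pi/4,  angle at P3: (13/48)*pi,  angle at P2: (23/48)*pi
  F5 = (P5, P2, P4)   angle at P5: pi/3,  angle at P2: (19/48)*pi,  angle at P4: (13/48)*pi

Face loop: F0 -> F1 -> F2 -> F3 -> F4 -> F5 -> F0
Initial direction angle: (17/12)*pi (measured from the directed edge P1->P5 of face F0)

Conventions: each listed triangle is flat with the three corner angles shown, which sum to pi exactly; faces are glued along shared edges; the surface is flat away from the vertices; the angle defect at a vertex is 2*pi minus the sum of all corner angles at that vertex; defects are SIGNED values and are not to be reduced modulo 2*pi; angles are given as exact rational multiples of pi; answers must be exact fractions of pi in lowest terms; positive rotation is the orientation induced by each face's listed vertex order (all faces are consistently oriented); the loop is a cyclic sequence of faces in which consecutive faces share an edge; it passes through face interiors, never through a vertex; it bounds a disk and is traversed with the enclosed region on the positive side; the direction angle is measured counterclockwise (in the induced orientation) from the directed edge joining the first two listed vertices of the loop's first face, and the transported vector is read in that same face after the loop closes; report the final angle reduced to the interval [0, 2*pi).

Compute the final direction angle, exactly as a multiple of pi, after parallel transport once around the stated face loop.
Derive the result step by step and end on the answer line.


enclosed vertex P1: corner angles sum to (17/12)*pi, defect = 2*pi - (17/12)*pi = (7/12)*pi
enclosed vertex P5: corner angles sum to (15/8)*pi, defect = 2*pi - (15/8)*pi = pi/8
the final direction is the initial angle plus the enclosed defects, taken mod 2*pi in the induced orientation
final angle = (17/12)*pi + (17/24)*pi = pi/8 (mod 2*pi)

Answer: final direction angle = pi/8


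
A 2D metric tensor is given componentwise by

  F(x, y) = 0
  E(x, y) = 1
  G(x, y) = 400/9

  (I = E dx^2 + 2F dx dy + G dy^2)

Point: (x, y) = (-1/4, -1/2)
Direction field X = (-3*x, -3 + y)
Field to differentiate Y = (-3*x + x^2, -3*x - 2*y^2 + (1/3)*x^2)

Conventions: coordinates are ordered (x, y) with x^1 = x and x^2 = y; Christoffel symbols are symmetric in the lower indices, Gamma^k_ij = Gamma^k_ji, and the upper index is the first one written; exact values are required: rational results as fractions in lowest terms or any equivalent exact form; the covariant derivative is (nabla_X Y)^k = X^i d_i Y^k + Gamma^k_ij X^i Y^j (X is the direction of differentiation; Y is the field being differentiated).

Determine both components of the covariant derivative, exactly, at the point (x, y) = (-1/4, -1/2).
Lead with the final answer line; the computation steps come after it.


Answer: (nabla_X Y)^x = -21/8, (nabla_X Y)^y = -75/8

E = 1, F = 0, G = 400/9 at the point
E_x = 0, E_y = 0, F_x = 0, F_y = 0, G_x = 0, G_y = 0
EG - F^2 = 400/9;  g^inv = (9/400) * [[400/9, 0], [0, 1]]
first-kind symbols [ij,l] = (1/2)(d_i g_jl + d_j g_il - d_l g_ij): [xx,x] = E_x/2 = 0, [xx,y] = F_x - E_y/2 = 0, [xy,x] = E_y/2 = 0, [xy,y] = G_x/2 = 0, [yy,x] = F_y - G_x/2 = 0, [yy,y] = G_y/2 = 0
Gamma^x_ij = (G*[ij,x] - F*[ij,y])/(EG - F^2), Gamma^y_ij = (E*[ij,y] - F*[ij,x])/(EG - F^2)
Gamma_xxx = 0, Gamma_xxy = 0, Gamma_xyy = 0, Gamma_yxx = 0, Gamma_yxy = 0, Gamma_yyy = 0
X = (3/4, -7/2), Y = (13/16, 13/48) at the point


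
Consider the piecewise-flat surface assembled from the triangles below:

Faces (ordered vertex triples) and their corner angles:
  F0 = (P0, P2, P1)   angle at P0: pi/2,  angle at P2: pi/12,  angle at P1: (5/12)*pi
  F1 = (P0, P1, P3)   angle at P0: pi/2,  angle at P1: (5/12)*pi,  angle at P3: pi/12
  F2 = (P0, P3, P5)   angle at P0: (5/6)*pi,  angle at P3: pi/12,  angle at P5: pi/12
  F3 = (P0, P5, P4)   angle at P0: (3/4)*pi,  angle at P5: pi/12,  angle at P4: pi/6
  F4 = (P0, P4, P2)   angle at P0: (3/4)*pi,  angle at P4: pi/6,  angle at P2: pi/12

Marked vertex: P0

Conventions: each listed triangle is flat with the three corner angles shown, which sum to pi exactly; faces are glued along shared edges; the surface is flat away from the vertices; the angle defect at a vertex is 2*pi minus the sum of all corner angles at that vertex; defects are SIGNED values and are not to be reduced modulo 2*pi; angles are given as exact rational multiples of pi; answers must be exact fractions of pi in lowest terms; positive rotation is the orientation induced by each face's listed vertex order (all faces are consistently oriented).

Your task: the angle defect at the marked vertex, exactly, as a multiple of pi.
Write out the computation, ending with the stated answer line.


Sum of corner angles at P0: (10/3)*pi
defect = 2*pi - (10/3)*pi

Answer: defect(P0) = (-4/3)*pi


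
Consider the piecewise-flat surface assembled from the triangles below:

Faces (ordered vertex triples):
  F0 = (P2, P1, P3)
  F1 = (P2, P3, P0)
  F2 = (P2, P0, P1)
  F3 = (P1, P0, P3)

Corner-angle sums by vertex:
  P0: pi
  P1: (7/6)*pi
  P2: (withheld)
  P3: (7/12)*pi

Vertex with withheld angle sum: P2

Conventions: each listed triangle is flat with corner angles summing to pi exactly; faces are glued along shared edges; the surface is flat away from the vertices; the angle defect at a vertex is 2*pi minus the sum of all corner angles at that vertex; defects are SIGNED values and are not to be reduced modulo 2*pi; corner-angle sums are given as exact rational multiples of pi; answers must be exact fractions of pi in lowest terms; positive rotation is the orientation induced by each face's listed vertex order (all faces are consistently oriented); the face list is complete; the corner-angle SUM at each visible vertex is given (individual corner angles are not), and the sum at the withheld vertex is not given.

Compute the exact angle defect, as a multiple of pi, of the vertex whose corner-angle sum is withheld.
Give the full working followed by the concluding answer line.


V = 4, E = 6, F = 4; chi = V - E + F = 2
Gauss-Bonnet: total defect = 2*pi*chi = 4*pi; visible defects sum to (13/4)*pi

Answer: defect(P2) = (3/4)*pi


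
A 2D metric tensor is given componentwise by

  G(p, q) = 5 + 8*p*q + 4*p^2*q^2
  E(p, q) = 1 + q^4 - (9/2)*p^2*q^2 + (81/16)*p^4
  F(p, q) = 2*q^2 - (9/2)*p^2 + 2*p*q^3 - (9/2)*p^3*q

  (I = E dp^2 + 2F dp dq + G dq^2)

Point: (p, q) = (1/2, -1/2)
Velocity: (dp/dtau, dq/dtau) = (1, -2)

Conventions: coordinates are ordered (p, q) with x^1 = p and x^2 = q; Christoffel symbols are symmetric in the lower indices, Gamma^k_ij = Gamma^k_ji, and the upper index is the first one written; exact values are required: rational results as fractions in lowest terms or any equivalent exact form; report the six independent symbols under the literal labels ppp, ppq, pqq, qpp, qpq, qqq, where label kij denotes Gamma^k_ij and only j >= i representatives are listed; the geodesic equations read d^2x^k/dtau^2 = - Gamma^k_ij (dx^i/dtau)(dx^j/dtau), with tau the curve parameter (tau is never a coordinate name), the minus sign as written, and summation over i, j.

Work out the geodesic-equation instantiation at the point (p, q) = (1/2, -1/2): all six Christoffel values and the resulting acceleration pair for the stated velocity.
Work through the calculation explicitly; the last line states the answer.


E = 281/256, F = -15/32, G = 13/4 at the point
E_p = 45/32, E_q = 5/8, F_p = -49/16, F_q = -29/16, G_p = -3, G_q = 3
EG - F^2 = 857/256;  g^inv = (256/857) * [[13/4, 15/32], [15/32, 281/256]]
first-kind symbols [ij,l] = (1/2)(d_i g_jl + d_j g_il - d_l g_ij): [pp,p] = E_p/2 = 45/64, [pp,q] = F_p - E_q/2 = -27/8, [pq,p] = E_q/2 = 5/16, [pq,q] = G_p/2 = -3/2, [qq,p] = F_q - G_p/2 = -5/16, [qq,q] = G_q/2 = 3/2
Gamma^p_ij = (G*[ij,p] - F*[ij,q])/(EG - F^2), Gamma^q_ij = (E*[ij,q] - F*[ij,p])/(EG - F^2)
Gamma_ppp = 180/857, Gamma_ppq = 80/857, Gamma_pqq = -80/857, Gamma_qpp = -864/857, Gamma_qpq = -384/857, Gamma_qqq = 384/857
d^2p/dtau^2 = -(Gamma_ppp*(1)^2 + 2*Gamma_ppq*(1)*(-2) + Gamma_pqq*(-2)^2) = 460/857
d^2q/dtau^2 = -(Gamma_qpp*(1)^2 + 2*Gamma_qpq*(1)*(-2) + Gamma_qqq*(-2)^2) = -2208/857

Answer: Gamma_ppp = 180/857, Gamma_ppq = 80/857, Gamma_pqq = -80/857, Gamma_qpp = -864/857, Gamma_qpq = -384/857, Gamma_qqq = 384/857; accelerations (d^2p/dtau^2, d^2q/dtau^2) = (460/857, -2208/857)


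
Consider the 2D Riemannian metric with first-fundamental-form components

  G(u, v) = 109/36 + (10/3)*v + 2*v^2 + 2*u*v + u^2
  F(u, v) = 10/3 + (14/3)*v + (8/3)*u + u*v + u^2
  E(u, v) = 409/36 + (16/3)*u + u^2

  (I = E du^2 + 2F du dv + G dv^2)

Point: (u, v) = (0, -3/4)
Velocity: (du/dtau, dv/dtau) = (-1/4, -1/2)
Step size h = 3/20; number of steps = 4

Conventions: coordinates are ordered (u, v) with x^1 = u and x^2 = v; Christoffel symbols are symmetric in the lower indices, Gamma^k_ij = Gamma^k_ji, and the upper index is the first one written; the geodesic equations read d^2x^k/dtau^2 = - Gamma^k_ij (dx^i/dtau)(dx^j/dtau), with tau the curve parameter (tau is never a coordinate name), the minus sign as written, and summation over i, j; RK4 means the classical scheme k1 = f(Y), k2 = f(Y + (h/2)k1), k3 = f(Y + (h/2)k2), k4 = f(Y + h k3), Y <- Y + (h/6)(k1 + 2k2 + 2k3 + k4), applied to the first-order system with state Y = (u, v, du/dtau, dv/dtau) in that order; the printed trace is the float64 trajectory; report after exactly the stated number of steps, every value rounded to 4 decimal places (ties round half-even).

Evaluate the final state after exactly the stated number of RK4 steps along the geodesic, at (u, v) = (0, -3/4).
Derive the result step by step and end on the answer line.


f(Y) = (du/dtau, dv/dtau, -Gamma^u_ij Y'^i Y'^j, -Gamma^v_ij Y'^i Y'^j) with the Gammas evaluated at the stage position; h = 0.150000; intermediate values shown to 6 dp
step 0: u = 0.0000, v = -0.7500, du/dtau = -0.2500, dv/dtau = -0.5000
step 1:
  k1: at (u, v) = (0.000000, -0.750000), (du/dtau, dv/dtau) = (-0.250000, -0.500000); Gamma_uuu = 0.252104, Gamma_uuv = -0.006667, Gamma_uvv = 0.478960, Gamma_vuu = 1.185086, Gamma_vuv = -0.454454, Gamma_vvv = 0.149139; k1 = (-0.250000, -0.500000, -0.133830, 0.002261)
  k2: at (u, v) = (-0.018750, -0.787500), (du/dtau, dv/dtau) = (-0.260037, -0.499830); Gamma_uuu = 0.274002, Gamma_uuv = -0.016236, Gamma_uvv = 0.489462, Gamma_vuu = 1.162506, Gamma_vuv = -0.485581, Gamma_vvv = 0.153752; k2 = (-0.260037, -0.499830, -0.136590, 0.009206)
  k3: at (u, v) = (-0.019503, -0.787487), (du/dtau, dv/dtau) = (-0.260244, -0.499310); Gamma_uuu = 0.274119, Gamma_uuv = -0.016303, Gamma_uvv = 0.489649, Gamma_vuu = 1.161014, Gamma_vuv = -0.485698, Gamma_vvv = 0.153636; k3 = (-0.260244, -0.499310, -0.136403, 0.009291)
  k4: at (u, v) = (-0.039037, -0.824896), (du/dtau, dv/dtau) = (-0.270460, -0.498606); Gamma_uuu = 0.295307, Gamma_uuv = -0.027137, Gamma_uvv = 0.500695, Gamma_vuu = 1.136047, Gamma_vuv = -0.516054, Gamma_vvv = 0.159255; k4 = (-0.270460, -0.498606, -0.138759, 0.016491)
  Y <- Y + (h/6)(k1 + 2k2 + 2k3 + k4): u = -0.0390, v = -0.8249, du/dtau = -0.2705, dv/dtau = -0.4986
step 2:
  k1: at (u, v) = (-0.039026, -0.824922), (du/dtau, dv/dtau) = (-0.270464, -0.498606); Gamma_uuu = 0.295318, Gamma_uuv = -0.027142, Gamma_uvv = 0.500697, Gamma_vuu = 1.136078, Gamma_vuv = -0.516072, Gamma_vvv = 0.159263; k1 = (-0.270464, -0.498606, -0.138760, 0.016491)
  k2: at (u, v) = (-0.059310, -0.862318), (du/dtau, dv/dtau) = (-0.280871, -0.497370); Gamma_uuu = 0.315718, Gamma_uuv = -0.039224, Gamma_uvv = 0.512364, Gamma_vuu = 1.108872, Gamma_vuv = -0.545578, Gamma_vvv = 0.165886; k2 = (-0.280871, -0.497370, -0.140694, 0.023917)
  k3: at (u, v) = (-0.060091, -0.862225), (du/dtau, dv/dtau) = (-0.281016, -0.496813); Gamma_uuu = 0.315740, Gamma_uuv = -0.039282, Gamma_uvv = 0.512548, Gamma_vuu = 1.107303, Gamma_vuv = -0.545576, Gamma_vvv = 0.165755; k3 = (-0.281016, -0.496813, -0.140474, 0.023982)
  k4: at (u, v) = (-0.081178, -0.899444), (du/dtau, dv/dtau) = (-0.291535, -0.495009); Gamma_uuu = 0.335105, Gamma_uuv = -0.052536, Gamma_uvv = 0.524893, Gamma_vuu = 1.077788, Gamma_vuv = -0.573924, Gamma_vvv = 0.173303; k4 = (-0.291535, -0.495009, -0.141935, 0.031580)
  Y <- Y + (h/6)(k1 + 2k2 + 2k3 + k4): u = -0.0812, v = -0.8995, du/dtau = -0.2915, dv/dtau = -0.4950
step 3:
  k1: at (u, v) = (-0.081170, -0.899472), (du/dtau, dv/dtau) = (-0.291540, -0.495010); Gamma_uuu = 0.335118, Gamma_uuv = -0.052543, Gamma_uvv = 0.524896, Gamma_vuu = 1.077812, Gamma_vuv = -0.573944, Gamma_vvv = 0.173312; k1 = (-0.291540, -0.495010, -0.141936, 0.031581)
  k2: at (u, v) = (-0.103035, -0.936597), (du/dtau, dv/dtau) = (-0.302185, -0.492641); Gamma_uuu = 0.353379, Gamma_uuv = -0.066931, Gamma_uvv = 0.537996, Gamma_vuu = 1.046150, Gamma_vuv = -0.601067, Gamma_vvv = 0.181761; k2 = (-0.302185, -0.492641, -0.142910, 0.039318)
  k3: at (u, v) = (-0.103834, -0.936420), (du/dtau, dv/dtau) = (-0.302258, -0.492061); Gamma_uuu = 0.353300, Gamma_uuv = -0.066965, Gamma_uvv = 0.538172, Gamma_vuu = 1.044545, Gamma_vuv = -0.600936, Gamma_vvv = 0.181604; k3 = (-0.302258, -0.492061, -0.142663, 0.039354)
  k4: at (u, v) = (-0.126509, -0.973281), (du/dtau, dv/dtau) = (-0.312940, -0.489107); Gamma_uuu = 0.370213, Gamma_uuv = -0.082359, Gamma_uvv = 0.552065, Gamma_vuu = 1.010765, Gamma_vuv = -0.626524, Gamma_vvv = 0.190834; k4 = (-0.312940, -0.489107, -0.143112, 0.047155)
  Y <- Y + (h/6)(k1 + 2k2 + 2k3 + k4): u = -0.1265, v = -0.9733, du/dtau = -0.3129, dv/dtau = -0.4891
step 4:
  k1: at (u, v) = (-0.126504, -0.973310), (du/dtau, dv/dtau) = (-0.312945, -0.489108); Gamma_uuu = 0.370227, Gamma_uuv = -0.082369, Gamma_uvv = 0.552070, Gamma_vuu = 1.010782, Gamma_vuv = -0.626544, Gamma_vvv = 0.190844; k1 = (-0.312945, -0.489108, -0.143112, 0.047157)
  k2: at (u, v) = (-0.149975, -1.009993), (du/dtau, dv/dtau) = (-0.323678, -0.485571); Gamma_uuu = 0.385740, Gamma_uuv = -0.098711, Gamma_uvv = 0.566827, Gamma_vuu = 0.975059, Gamma_vuv = -0.650546, Gamma_vvv = 0.200811; k2 = (-0.323678, -0.485571, -0.143030, 0.054989)
  k3: at (u, v) = (-0.150780, -1.009727), (du/dtau, dv/dtau) = (-0.323672, -0.484983); Gamma_uuu = 0.385560, Gamma_uuv = -0.098703, Gamma_uvv = 0.566987, Gamma_vuu = 0.973463, Gamma_vuv = -0.650287, Gamma_vvv = 0.200614; k3 = (-0.323672, -0.484983, -0.142765, 0.054989)
  k4: at (u, v) = (-0.175055, -1.046057), (du/dtau, dv/dtau) = (-0.334360, -0.480859); Gamma_uuu = 0.399452, Gamma_uuv = -0.115817, Gamma_uvv = 0.582617, Gamma_vuu = 0.935929, Gamma_vuv = -0.672415, Gamma_vvv = 0.211157; k4 = (-0.334360, -0.480859, -0.142131, 0.062763)
  Y <- Y + (h/6)(k1 + 2k2 + 2k3 + k4): u = -0.1751, v = -1.0461, du/dtau = -0.3344, dv/dtau = -0.4809

Answer: u = -0.1751, v = -1.0461, du/dtau = -0.3344, dv/dtau = -0.4809


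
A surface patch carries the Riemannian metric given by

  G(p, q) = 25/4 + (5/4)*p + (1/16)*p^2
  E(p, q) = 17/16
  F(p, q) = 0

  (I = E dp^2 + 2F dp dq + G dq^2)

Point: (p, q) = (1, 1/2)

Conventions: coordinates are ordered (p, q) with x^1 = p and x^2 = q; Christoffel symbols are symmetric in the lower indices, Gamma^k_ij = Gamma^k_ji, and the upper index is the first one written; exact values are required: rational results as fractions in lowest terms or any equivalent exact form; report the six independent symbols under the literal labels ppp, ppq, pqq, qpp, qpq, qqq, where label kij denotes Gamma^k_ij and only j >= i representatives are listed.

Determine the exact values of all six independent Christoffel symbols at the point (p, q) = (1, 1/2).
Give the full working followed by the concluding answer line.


E = 17/16, F = 0, G = 121/16 at the point
E_p = 0, E_q = 0, F_p = 0, F_q = 0, G_p = 11/8, G_q = 0
EG - F^2 = 2057/256;  g^inv = (256/2057) * [[121/16, 0], [0, 17/16]]
first-kind symbols [ij,l] = (1/2)(d_i g_jl + d_j g_il - d_l g_ij): [pp,p] = E_p/2 = 0, [pp,q] = F_p - E_q/2 = 0, [pq,p] = E_q/2 = 0, [pq,q] = G_p/2 = 11/16, [qq,p] = F_q - G_p/2 = -11/16, [qq,q] = G_q/2 = 0
Gamma^p_ij = (G*[ij,p] - F*[ij,q])/(EG - F^2), Gamma^q_ij = (E*[ij,q] - F*[ij,p])/(EG - F^2)

Answer: Gamma_ppp = 0, Gamma_ppq = 0, Gamma_pqq = -11/17, Gamma_qpp = 0, Gamma_qpq = 1/11, Gamma_qqq = 0


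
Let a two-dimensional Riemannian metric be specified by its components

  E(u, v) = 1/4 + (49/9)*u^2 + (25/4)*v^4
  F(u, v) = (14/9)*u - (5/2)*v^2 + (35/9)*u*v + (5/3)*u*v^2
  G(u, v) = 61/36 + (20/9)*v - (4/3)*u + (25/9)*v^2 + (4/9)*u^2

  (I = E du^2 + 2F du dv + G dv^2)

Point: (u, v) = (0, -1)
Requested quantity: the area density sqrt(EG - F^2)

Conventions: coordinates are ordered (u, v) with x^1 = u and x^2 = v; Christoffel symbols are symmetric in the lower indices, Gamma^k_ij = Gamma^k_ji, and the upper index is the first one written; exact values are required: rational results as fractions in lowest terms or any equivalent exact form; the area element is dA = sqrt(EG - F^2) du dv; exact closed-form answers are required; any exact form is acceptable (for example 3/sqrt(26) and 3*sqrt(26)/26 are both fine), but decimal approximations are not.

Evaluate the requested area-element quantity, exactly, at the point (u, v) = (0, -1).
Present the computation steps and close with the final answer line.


E = 13/2, F = -5/2, G = 9/4; EG - F^2 = 67/8

Answer: sqrt(EG - F^2) = sqrt(134)/4


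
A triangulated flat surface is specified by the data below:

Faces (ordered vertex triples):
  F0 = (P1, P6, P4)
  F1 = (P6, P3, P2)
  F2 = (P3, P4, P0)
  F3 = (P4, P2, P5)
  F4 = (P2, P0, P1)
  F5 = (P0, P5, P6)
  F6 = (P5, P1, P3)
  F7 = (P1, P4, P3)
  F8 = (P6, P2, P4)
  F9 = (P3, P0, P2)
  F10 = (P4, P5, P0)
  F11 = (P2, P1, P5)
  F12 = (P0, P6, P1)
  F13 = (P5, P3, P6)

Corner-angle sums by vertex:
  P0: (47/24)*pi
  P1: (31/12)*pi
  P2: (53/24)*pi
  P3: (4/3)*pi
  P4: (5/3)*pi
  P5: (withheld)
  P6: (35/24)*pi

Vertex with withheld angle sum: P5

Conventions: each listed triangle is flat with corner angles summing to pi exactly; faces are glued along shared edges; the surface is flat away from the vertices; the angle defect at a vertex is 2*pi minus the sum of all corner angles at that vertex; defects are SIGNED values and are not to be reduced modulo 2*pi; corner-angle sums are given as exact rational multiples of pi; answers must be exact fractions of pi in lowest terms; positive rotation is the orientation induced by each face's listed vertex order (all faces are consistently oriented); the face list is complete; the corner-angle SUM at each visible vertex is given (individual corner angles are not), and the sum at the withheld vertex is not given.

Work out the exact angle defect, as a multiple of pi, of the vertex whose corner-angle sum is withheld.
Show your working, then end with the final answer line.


V = 7, E = 21, F = 14; chi = V - E + F = 0
Gauss-Bonnet: total defect = 2*pi*chi = 0; visible defects sum to (19/24)*pi

Answer: defect(P5) = (-19/24)*pi


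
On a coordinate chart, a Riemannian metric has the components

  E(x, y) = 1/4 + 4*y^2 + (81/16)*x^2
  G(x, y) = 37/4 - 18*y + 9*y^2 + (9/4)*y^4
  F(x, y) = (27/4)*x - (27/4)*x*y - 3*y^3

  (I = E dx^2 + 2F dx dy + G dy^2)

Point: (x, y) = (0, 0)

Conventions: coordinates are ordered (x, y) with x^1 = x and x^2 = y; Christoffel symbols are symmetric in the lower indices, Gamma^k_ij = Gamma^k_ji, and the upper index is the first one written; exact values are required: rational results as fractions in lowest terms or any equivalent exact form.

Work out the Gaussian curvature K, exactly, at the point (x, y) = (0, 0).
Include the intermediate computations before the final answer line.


E = 1/4, F = 0, G = 37/4, EG - F^2 = 37/16 at the point
E_x = 0, E_y = 0, F_x = 27/4, F_y = 0, G_x = 0, G_y = -18
E_yy = 8, F_xy = -27/4, G_xx = 0
By Brioschi, K is (det M1 - det M2) divided by (EG - F^2) squared.
M1 = [[-E_yy/2 + F_xy - G_xx/2, E_x/2, F_x - E_y/2], [F_y - G_x/2, E, F], [G_y/2, F, G]] = [[-43/4, 0, 27/4], [0, 1/4, 0], [-9, 0, 37/4]]; det M1 = -619/64
M2 = [[0, E_y/2, G_x/2], [E_y/2, E, F], [G_x/2, F, G]] = [[0, 0, 0], [0, 1/4, 0], [0, 0, 37/4]]; det M2 = 0
det M1 - det M2 = -619/64; K = -619/64 / (37/16)^2 = -2476/1369

Answer: K = -2476/1369


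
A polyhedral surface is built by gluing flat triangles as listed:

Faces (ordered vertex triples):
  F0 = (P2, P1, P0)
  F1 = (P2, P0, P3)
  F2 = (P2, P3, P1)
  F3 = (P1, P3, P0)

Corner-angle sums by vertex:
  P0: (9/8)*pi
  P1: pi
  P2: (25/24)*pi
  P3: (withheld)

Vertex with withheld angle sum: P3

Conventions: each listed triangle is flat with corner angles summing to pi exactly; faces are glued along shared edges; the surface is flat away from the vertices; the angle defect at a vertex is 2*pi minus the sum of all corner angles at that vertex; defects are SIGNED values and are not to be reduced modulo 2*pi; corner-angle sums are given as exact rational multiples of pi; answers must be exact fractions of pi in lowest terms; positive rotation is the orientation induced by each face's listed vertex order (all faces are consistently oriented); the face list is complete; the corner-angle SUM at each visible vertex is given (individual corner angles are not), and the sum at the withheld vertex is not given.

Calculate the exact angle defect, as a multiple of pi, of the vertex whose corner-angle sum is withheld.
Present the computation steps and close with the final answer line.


V = 4, E = 6, F = 4; chi = V - E + F = 2
Gauss-Bonnet: total defect = 2*pi*chi = 4*pi; visible defects sum to (17/6)*pi

Answer: defect(P3) = (7/6)*pi


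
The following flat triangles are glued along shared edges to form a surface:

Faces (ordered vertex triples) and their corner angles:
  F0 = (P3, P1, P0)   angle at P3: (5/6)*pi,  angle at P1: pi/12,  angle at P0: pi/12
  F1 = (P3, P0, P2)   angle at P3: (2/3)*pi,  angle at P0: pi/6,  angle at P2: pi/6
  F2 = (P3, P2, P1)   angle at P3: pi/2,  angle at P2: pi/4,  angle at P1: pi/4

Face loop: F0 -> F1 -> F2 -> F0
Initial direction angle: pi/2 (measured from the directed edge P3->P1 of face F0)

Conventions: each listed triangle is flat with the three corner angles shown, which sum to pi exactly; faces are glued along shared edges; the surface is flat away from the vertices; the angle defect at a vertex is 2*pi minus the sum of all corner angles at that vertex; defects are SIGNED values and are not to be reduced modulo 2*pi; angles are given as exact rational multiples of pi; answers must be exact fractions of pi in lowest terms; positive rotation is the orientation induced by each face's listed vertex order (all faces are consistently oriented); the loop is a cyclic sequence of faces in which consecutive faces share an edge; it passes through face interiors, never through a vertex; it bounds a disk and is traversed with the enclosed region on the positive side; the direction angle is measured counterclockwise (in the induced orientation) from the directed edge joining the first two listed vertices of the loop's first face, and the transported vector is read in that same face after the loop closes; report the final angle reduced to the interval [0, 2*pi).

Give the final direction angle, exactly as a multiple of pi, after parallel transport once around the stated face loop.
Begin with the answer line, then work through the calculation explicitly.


Answer: final direction angle = pi/2

enclosed vertex P3: corner angles sum to 2*pi, defect = 2*pi - 2*pi = 0
adding the enclosed defects to the starting angle (mod 2*pi, induced orientation) gives the holonomy
final angle = pi/2 + 0 = pi/2 (mod 2*pi)


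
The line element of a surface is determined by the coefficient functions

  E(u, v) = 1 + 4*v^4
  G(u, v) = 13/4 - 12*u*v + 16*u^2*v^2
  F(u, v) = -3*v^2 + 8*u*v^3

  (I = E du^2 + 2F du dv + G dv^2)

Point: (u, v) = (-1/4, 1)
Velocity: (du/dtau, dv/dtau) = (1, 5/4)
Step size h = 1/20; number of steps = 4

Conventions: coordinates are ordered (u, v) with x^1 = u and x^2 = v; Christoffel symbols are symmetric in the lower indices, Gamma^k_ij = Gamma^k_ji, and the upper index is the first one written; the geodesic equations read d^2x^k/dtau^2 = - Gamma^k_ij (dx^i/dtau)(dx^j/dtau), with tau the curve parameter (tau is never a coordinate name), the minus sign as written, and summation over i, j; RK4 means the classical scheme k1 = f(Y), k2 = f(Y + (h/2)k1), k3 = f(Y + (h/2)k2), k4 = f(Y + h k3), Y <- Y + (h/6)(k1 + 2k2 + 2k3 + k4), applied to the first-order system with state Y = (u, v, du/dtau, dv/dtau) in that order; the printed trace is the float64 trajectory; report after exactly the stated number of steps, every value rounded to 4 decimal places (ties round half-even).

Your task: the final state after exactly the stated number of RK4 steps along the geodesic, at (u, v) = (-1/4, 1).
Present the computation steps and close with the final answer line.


f(Y) = (du/dtau, dv/dtau, -Gamma^u_ij Y'^i Y'^j, -Gamma^v_ij Y'^i Y'^j) with the Gammas evaluated at the stage position; h = 0.050000; intermediate values shown to 6 dp
step 0: u = -0.2500, v = 1.0000, du/dtau = 1.0000, dv/dtau = 1.2500
step 1:
  k1: at (u, v) = (-0.250000, 1.000000), (du/dtau, dv/dtau) = (1.000000, 1.250000); Gamma_uuu = 0.000000, Gamma_uuv = 0.711111, Gamma_uvv = -0.177778, Gamma_vuu = 0.000000, Gamma_vuv = -0.888889, Gamma_vvv = 0.222222; k1 = (1.000000, 1.250000, -1.500000, 1.875000)
  k2: at (u, v) = (-0.225000, 1.031250), (du/dtau, dv/dtau) = (0.962500, 1.296875); Gamma_uuu = 0.000000, Gamma_uuv = 0.768292, Gamma_uvv = -0.167627, Gamma_vuu = 0.000000, Gamma_vuv = -0.877081, Gamma_vvv = 0.191363; k2 = (0.962500, 1.296875, -1.636099, 1.867767)
  k3: at (u, v) = (-0.225938, 1.032422), (du/dtau, dv/dtau) = (0.959098, 1.296694); Gamma_uuu = 0.000000, Gamma_uuv = 0.767919, Gamma_uvv = -0.168053, Gamma_vuu = 0.000000, Gamma_vuv = -0.876440, Gamma_vvv = 0.191802; k3 = (0.959098, 1.296694, -1.627487, 1.857481)
  k4: at (u, v) = (-0.202045, 1.064835), (du/dtau, dv/dtau) = (0.918626, 1.342874); Gamma_uuu = 0.000000, Gamma_uuv = 0.824507, Gamma_uvv = -0.156445, Gamma_vuu = 0.000000, Gamma_vuv = -0.858259, Gamma_vvv = 0.162849; k4 = (0.918626, 1.342874, -1.752102, 1.823827)
  Y <- Y + (h/6)(k1 + 2k2 + 2k3 + k4): u = -0.2020, v = 1.0648, du/dtau = 0.9185, dv/dtau = 1.3429
step 2:
  k1: at (u, v) = (-0.201985, 1.064833), (du/dtau, dv/dtau) = (0.918506, 1.342911); Gamma_uuu = 0.000000, Gamma_uuv = 0.824591, Gamma_uvv = -0.156414, Gamma_vuu = 0.000000, Gamma_vuv = -0.858255, Gamma_vvv = 0.162800; k1 = (0.918506, 1.342911, -1.752141, 1.823672)
  k2: at (u, v) = (-0.179022, 1.098406), (du/dtau, dv/dtau) = (0.874703, 1.388503); Gamma_uuu = 0.000000, Gamma_uuv = 0.879752, Gamma_uvv = -0.143385, Gamma_vuu = 0.000000, Gamma_vuv = -0.833655, Gamma_vvv = 0.135872; k2 = (0.874703, 1.388503, -1.860528, 1.763040)
  k3: at (u, v) = (-0.180117, 1.099546), (du/dtau, dv/dtau) = (0.871993, 1.386987); Gamma_uuu = 0.000000, Gamma_uuv = 0.878848, Gamma_uvv = -0.143965, Gamma_vuu = 0.000000, Gamma_vuv = -0.833119, Gamma_vvv = 0.136474; k3 = (0.871993, 1.386987, -1.848883, 1.752682)
  k4: at (u, v) = (-0.158385, 1.134183), (du/dtau, dv/dtau) = (0.826062, 1.430545); Gamma_uuu = 0.000000, Gamma_uuv = 0.930697, Gamma_uvv = -0.129969, Gamma_vuu = 0.000000, Gamma_vuv = -0.802567, Gamma_vvv = 0.112076; k4 = (0.826062, 1.430545, -1.933667, 1.667459)
  Y <- Y + (h/6)(k1 + 2k2 + 2k3 + k4): u = -0.1583, v = 1.1342, du/dtau = 0.8260, dv/dtau = 1.4306
step 3:
  k1: at (u, v) = (-0.158335, 1.134204), (du/dtau, dv/dtau) = (0.825967, 1.430599); Gamma_uuu = 0.000000, Gamma_uuv = 0.930782, Gamma_uvv = -0.129937, Gamma_vuu = 0.000000, Gamma_vuv = -0.802534, Gamma_vvv = 0.112034; k1 = (0.825967, 1.430599, -1.933746, 1.667304)
  k2: at (u, v) = (-0.137686, 1.169969), (du/dtau, dv/dtau) = (0.777624, 1.472282); Gamma_uuu = 0.000000, Gamma_uuv = 0.978529, Gamma_uvv = -0.115157, Gamma_vuu = 0.000000, Gamma_vuv = -0.766463, Gamma_vvv = 0.090200; k2 = (0.777624, 1.472282, -1.990984, 1.559501)
  k3: at (u, v) = (-0.138895, 1.171011), (du/dtau, dv/dtau) = (0.776193, 1.469587); Gamma_uuu = 0.000000, Gamma_uuv = 0.977152, Gamma_uvv = -0.115901, Gamma_vuu = 0.000000, Gamma_vuv = -0.766245, Gamma_vvv = 0.090885; k3 = (0.776193, 1.469587, -1.978931, 1.551801)
  k4: at (u, v) = (-0.119526, 1.207683), (du/dtau, dv/dtau) = (0.727021, 1.508189); Gamma_uuu = 0.000000, Gamma_uuv = 1.019298, Gamma_uvv = -0.100881, Gamma_vuu = 0.000000, Gamma_vuv = -0.725913, Gamma_vvv = 0.071844; k4 = (0.727021, 1.508189, -2.005823, 1.428486)
  Y <- Y + (h/6)(k1 + 2k2 + 2k3 + k4): u = -0.1195, v = 1.2077, du/dtau = 0.7270, dv/dtau = 1.5083
step 4:
  k1: at (u, v) = (-0.119497, 1.207725), (du/dtau, dv/dtau) = (0.726972, 1.508252); Gamma_uuu = 0.000000, Gamma_uuv = 1.019354, Gamma_uvv = -0.100859, Gamma_vuu = 0.000000, Gamma_vuv = -0.725861, Gamma_vvv = 0.071819; k1 = (0.726972, 1.508252, -2.005922, 1.428375)
  k2: at (u, v) = (-0.101322, 1.245431), (du/dtau, dv/dtau) = (0.676824, 1.543962); Gamma_uuu = 0.000000, Gamma_uuv = 1.055427, Gamma_uvv = -0.085865, Gamma_vuu = 0.000000, Gamma_vuv = -0.682058, Gamma_vvv = 0.055489; k2 = (0.676824, 1.543962, -2.001138, 1.293213)
  k3: at (u, v) = (-0.102576, 1.246324), (du/dtau, dv/dtau) = (0.676944, 1.540583); Gamma_uuu = 0.000000, Gamma_uuv = 1.053799, Gamma_uvv = -0.086731, Gamma_vuu = 0.000000, Gamma_vuv = -0.682273, Gamma_vvv = 0.056153; k3 = (0.676944, 1.540583, -1.992144, 1.289797)
  k4: at (u, v) = (-0.085649, 1.284754), (du/dtau, dv/dtau) = (0.627365, 1.572742); Gamma_uuu = 0.000000, Gamma_uuv = 1.083183, Gamma_uvv = -0.072212, Gamma_vuu = 0.000000, Gamma_vuv = -0.636602, Gamma_vvv = 0.042440; k4 = (0.627365, 1.572742, -1.958903, 1.151275)
  Y <- Y + (h/6)(k1 + 2k2 + 2k3 + k4): u = -0.0856, v = 1.2848, du/dtau = 0.6274, dv/dtau = 1.5728

Answer: u = -0.0856, v = 1.2848, du/dtau = 0.6274, dv/dtau = 1.5728


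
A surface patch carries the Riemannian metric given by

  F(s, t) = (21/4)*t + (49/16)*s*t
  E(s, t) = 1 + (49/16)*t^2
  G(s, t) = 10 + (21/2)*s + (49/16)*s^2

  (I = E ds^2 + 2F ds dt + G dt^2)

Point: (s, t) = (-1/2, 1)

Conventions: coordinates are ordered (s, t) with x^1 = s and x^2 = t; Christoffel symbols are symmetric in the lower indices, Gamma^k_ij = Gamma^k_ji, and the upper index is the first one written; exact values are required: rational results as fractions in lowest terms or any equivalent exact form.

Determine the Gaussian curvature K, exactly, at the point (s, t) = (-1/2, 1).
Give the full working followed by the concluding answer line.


E = 65/16, F = 119/32, G = 353/64, EG - F^2 = 549/64 at the point
E_s = 0, E_t = 49/8, F_s = 49/16, F_t = 119/32, G_s = 119/16, G_t = 0
E_tt = 49/8, F_st = 49/16, G_ss = 49/8
Using the Brioschi determinant formula for K from the metric derivatives:
M1 = [[-E_tt/2 + F_st - G_ss/2, E_s/2, F_s - E_t/2], [F_t - G_s/2, E, F], [G_t/2, F, G]] = [[-49/16, 0, 0], [0, 65/16, 119/32], [0, 119/32, 353/64]]; det M1 = -26901/1024
M2 = [[0, E_t/2, G_s/2], [E_t/2, E, F], [G_s/2, F, G]] = [[0, 49/16, 119/32], [49/16, 65/16, 119/32], [119/32, 119/32, 353/64]]; det M2 = -23765/1024
det M1 - det M2 = -49/16; K = -49/16 / (549/64)^2 = -12544/301401

Answer: K = -12544/301401
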